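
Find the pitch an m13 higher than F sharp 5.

Six letters up from F (plus an octave) reaches D.
Moving 20 semitones up from F#5 (the size of a minor thirteenth) reaches D7.

D 7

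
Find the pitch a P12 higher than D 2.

Counting five letter names plus an octave up from D lands on A.
A perfect twelfth spans 19 semitones, so from D2 the target pitch is A3.

A 3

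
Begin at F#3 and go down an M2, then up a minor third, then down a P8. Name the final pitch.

F#3 down a major second → E3 (2 semitones).
E3 up a minor third → G3 (3 semitones).
G3 down a perfect octave → G2 (12 semitones).

G2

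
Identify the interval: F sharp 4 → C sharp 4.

Descending from F#4 to C#4 is the same interval as ascending C#4 to F#4.
C to F spans four letter names (C-D-E-F): a fourth.
The perfect fourth spans 5 semitones, and C#4 to F#4 is exactly 5 semitones — so this is a perfect fourth.

P4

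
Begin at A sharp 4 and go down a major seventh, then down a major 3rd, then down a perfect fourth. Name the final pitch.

A#4 down a major seventh → B3 (11 semitones).
Down a major third from B3: G3 (4 semitones down).
Down a perfect fourth from G3: D3 (5 semitones down).

D 3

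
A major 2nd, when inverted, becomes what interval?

minor 7th

The rule of nine gives the new number: 9 − 2 = 7, so a second becomes a seventh.
Quality inverts too: major becomes minor. That makes the inversion a minor seventh.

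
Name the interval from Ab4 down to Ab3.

Descending from Ab4 to Ab3 is the same interval as ascending Ab3 to Ab4.
A to A is the same letter name, plus an octave, so the interval is some kind of octave.
Ab3 to Ab4 is 12 semitones, matching the perfect octave exactly, so the quality is perfect.

P8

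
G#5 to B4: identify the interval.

Descending from G#5 to B4 is the same interval as ascending B4 to G#5.
B to G spans six letter names (B-C-D-E-F-G): a sixth.
The major sixth spans 9 semitones, and B4 to G#5 is exactly 9 semitones — so this is a major sixth.

major sixth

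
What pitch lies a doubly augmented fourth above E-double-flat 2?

Four letter names up from E: A.
Moving 7 semitones up from Ebb2 (the size of a doubly augmented fourth) reaches A2.

A 2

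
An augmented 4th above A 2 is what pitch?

D-sharp 3

The fourth takes the letter from A up to D.
Moving 6 semitones up from A2 (the size of an augmented fourth) reaches D#3.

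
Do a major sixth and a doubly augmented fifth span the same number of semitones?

A major sixth spans 9 semitones, and a doubly augmented fifth also spans 9 semitones — they're enharmonic.

Yes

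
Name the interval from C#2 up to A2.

C to A spans six letter names (C-D-E-F-G-A) — that makes it a sixth of some quality.
A major sixth would be 9 semitones, but C#2 to A2 is 8 — one semitone narrower, making it a minor sixth.

minor sixth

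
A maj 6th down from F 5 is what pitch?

Six letter names down from F: A.
A major sixth is 9 semitones; 9 semitones down from F5 gives Ab4.

A-flat 4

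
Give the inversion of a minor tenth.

First reduce the compound minor tenth to its simple form, a minor third.
Inverted interval numbers add to nine, so a third pairs with a sixth (3 + 6 = 9).
The quality also flips — minor becomes major — giving a major sixth.

M6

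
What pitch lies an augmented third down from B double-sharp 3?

The third takes the letter from B down to G.
An augmented third is 5 semitones; 5 semitones down from B##3 gives G#3.

G sharp 3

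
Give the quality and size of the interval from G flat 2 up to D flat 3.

perfect fifth

G to D spans five letter names (G-A-B-C-D) — that makes it a fifth of some quality.
Gb2 to Db3 is 7 semitones, matching the perfect fifth exactly, so the quality is perfect.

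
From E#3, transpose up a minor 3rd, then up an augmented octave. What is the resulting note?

G##4

E#3 up a minor third → G#3 (3 semitones).
G#3 up an augmented octave → G##4 (13 semitones).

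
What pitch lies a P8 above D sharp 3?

D sharp 4

For an octave the letter name doesn't change: still D, an octave up.
Moving 12 semitones up from D#3 (the size of a perfect octave) reaches D#4.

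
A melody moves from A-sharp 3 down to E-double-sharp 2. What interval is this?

diminished eleventh

Descending from A#3 to E##2 is the same interval as ascending E##2 to A#3.
E to A spans four letter names (E-F-G-A), plus an octave, so the interval is some kind of eleventh.
A perfect eleventh would be 17 semitones; E##2 to A#3 is 16, one semitone narrower, so the interval is diminished.
(Equivalently, a compound diminished fourth: a diminished fourth plus an octave.)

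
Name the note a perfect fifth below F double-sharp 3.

B sharp 2

Five letter names down from F: B.
A perfect fifth is 7 semitones; 7 semitones down from F##3 gives B#2.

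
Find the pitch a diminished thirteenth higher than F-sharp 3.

Six letters up from F (plus an octave) reaches D.
A diminished thirteenth spans 19 semitones, so from F#3 the target pitch is Db5.

D-flat 5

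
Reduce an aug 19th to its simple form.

Subtracting seven from the interval number removes an octave: 19 − 14 = 5.
Quality carries through unchanged, so the simple form is an augmented fifth.

A5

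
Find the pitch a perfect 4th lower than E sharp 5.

Counting four letter names down from E lands on B.
A perfect fourth is 5 semitones; 5 semitones down from E#5 gives B#4.

B sharp 4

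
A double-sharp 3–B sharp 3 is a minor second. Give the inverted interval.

Inverted interval numbers add to nine, so a second pairs with a seventh (2 + 7 = 9).
The quality also flips — minor becomes major — giving a major seventh.

M7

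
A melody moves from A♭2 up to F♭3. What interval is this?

minor 6th

A to F spans six letter names (A-B-C-D-E-F) — that makes it a sixth of some quality.
Ab2 to Fb3 is 8 semitones, a half step short of the major sixth (9), so this is minor.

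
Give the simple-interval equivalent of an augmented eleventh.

Subtracting seven from the interval number removes an octave: 11 − 7 = 4.
That makes an augmented eleventh a compound augmented fourth — an octave plus an augmented fourth.

A4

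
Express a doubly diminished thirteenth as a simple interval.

dd6

Each octave removed subtracts seven from the number: 13 − 7 = 6.
That makes a doubly diminished thirteenth a compound doubly diminished sixth — an octave plus a doubly diminished sixth.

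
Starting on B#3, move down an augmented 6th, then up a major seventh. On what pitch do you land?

An augmented sixth down from B#3 is D3.
A major seventh up from D3 is C#4.

C#4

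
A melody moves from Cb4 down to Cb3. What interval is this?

perfect octave

Descending from Cb4 to Cb3 is the same interval as ascending Cb3 to Cb4.
C to C is the same letter name, plus an octave: an octave.
Cb3 to Cb4 is 12 semitones, matching the perfect octave exactly, so the quality is perfect.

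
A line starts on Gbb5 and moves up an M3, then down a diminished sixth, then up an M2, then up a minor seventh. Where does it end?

A major third up from Gbb5 is Bbb5.
Down a diminished sixth from Bbb5: D5 (7 semitones down).
D5 up a major second → E5 (2 semitones).
A minor seventh up from E5 is D6.

D6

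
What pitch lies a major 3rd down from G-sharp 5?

Three letter names down from G: E.
A major third spans 4 semitones, so from G#5 the target pitch is E5.

E 5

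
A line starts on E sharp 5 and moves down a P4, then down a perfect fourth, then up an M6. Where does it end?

A perfect fourth down from E#5 is B#4.
Down a perfect fourth from B#4: F##4 (5 semitones down).
Up a major sixth from F##4: D##5 (9 semitones up).

D double-sharp 5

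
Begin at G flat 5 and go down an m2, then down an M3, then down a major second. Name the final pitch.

Down a minor second from Gb5: F5 (1 semitone down).
A major third down from F5 is Db5.
A major second down from Db5 is Cb5.

C flat 5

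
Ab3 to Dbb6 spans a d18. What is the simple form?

diminished 4th

Take out 2 octaves (14 from the number): 18 − 14 = 4.
So a diminished eighteenth is 2 octaves plus a diminished fourth. The quality is unchanged.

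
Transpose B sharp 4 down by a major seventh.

Counting seven letter names down from B lands on C.
A major seventh is 11 semitones; 11 semitones down from B#4 gives C#4.

C sharp 4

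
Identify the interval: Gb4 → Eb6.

major 13th

G to E spans six letter names (G-A-B-C-D-E), plus an octave, so the interval is some kind of thirteenth.
Counting semitones, Gb4→Eb6 is 21, which is the major thirteenth.
(Equivalently, a compound major sixth: a major sixth plus an octave.)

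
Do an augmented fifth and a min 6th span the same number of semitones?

An augmented fifth spans 8 semitones, and a minor sixth also spans 8 semitones — they're enharmonic.

Yes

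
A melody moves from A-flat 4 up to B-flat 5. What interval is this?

major 9th

A to B spans two letter names (A-B), plus an octave, so the interval is some kind of ninth.
Ab4 to Bb5 is 14 semitones, matching the major ninth exactly, so the quality is major.
(Equivalently, a compound major second: a major second plus an octave.)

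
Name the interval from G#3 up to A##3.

G to A spans two letter names (G-A): a second.
The major second is 2 semitones; here we have 3, one semitone wider: augmented.

augmented 2nd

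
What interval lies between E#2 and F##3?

E to F spans two letter names (E-F), plus an octave: a ninth.
The major ninth spans 14 semitones, and E#2 to F##3 is exactly 14 semitones — so this is a major ninth.
(Equivalently, a compound major second: a major second plus an octave.)

major 9th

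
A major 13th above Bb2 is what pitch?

Counting six letter names plus an octave up from B lands on G.
Moving 21 semitones up from Bb2 (the size of a major thirteenth) reaches G4.

G4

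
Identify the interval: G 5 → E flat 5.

major third

Descending from G5 to Eb5 is the same interval as ascending Eb5 to G5.
E to G spans three letter names (E-F-G) — that makes it a third of some quality.
The major third spans 4 semitones, and Eb5 to G5 is exactly 4 semitones — so this is a major third.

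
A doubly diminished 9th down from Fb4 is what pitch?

The ninth's letter: F down two letter names plus an octave → E.
A doubly diminished ninth spans 11 semitones, so from Fb4 the target pitch is E#3.

E#3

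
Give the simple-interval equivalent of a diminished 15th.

Take out an octave (7 from the number): 15 − 7 = 8.
Quality carries through unchanged, so the simple form is a diminished octave.

diminished 8th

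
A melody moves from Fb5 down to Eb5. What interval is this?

Descending from Fb5 to Eb5 is the same interval as ascending Eb5 to Fb5.
E to F spans two letter names (E-F): a second.
Eb5 to Fb5 is 1 semitone, a half step short of the major second (2), so this is minor.

m2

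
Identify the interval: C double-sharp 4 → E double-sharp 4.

C to E spans three letter names (C-D-E) — that makes it a third of some quality.
Counting semitones, C##4→E##4 is 4, which is the major third.

M3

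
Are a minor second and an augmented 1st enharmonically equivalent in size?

Yes

Both span 1 semitone: a minor second and an augmented unison are the same chromatic distance.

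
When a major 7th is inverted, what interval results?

minor 2nd

Inverted interval numbers add to nine, so a seventh pairs with a second (7 + 2 = 9).
The quality also flips — major becomes minor — giving a minor second.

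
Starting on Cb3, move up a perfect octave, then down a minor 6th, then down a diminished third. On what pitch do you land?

Up a perfect octave from Cb3: Cb4 (12 semitones up).
A minor sixth down from Cb4 is Eb3.
A diminished third down from Eb3 is C#3.

C#3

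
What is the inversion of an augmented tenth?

diminished 6th

First reduce the compound augmented tenth to its simple form, an augmented third.
The rule of nine gives the new number: 9 − 3 = 6, so a third becomes a sixth.
Quality inverts too: augmented becomes diminished. That makes the inversion a diminished sixth.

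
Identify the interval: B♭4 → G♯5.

augmented sixth

B to G spans six letter names (B-C-D-E-F-G): a sixth.
A major sixth would be 9 semitones; Bb4 to G#5 is 10, one semitone wider, so the interval is augmented.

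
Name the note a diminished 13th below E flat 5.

G sharp 3

Six letters down from E (plus an octave) reaches G.
A diminished thirteenth is 19 semitones; 19 semitones down from Eb5 gives G#3.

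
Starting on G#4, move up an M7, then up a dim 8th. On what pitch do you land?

F#6

G#4 up a major seventh → F##5 (11 semitones).
F##5 up a diminished octave → F#6 (11 semitones).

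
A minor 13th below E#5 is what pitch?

G##3

Counting six letter names plus an octave down from E lands on G.
A minor thirteenth is 20 semitones; 20 semitones down from E#5 gives G##3.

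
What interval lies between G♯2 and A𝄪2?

G to A spans two letter names (G-A): a second.
G#2 to A##2 spans 3 semitones — one semitone wider than the major second (2) — giving an augmented second.

augmented second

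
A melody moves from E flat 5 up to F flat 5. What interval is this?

m2

E to F spans two letter names (E-F): a second.
At 1 semitone, Eb5→Fb5 falls one short of a major second: minor.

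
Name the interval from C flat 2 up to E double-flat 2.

C to E spans three letter names (C-D-E) — that makes it a third of some quality.
A major third would be 4 semitones, but Cb2 to Ebb2 is 3 — one semitone narrower, making it a minor third.

minor third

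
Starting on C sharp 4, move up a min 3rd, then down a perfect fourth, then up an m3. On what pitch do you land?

D 4

Up a minor third from C#4: E4 (3 semitones up).
Down a perfect fourth from E4: B3 (5 semitones down).
A minor third up from B3 is D4.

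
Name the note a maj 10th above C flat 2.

E flat 3

Three letters up from C (plus an octave) reaches E.
Moving 16 semitones up from Cb2 (the size of a major tenth) reaches Eb3.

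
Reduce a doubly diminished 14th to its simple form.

dd7

Each octave removed subtracts seven from the number: 14 − 7 = 7.
So a doubly diminished fourteenth is an octave plus a doubly diminished seventh. The quality is unchanged.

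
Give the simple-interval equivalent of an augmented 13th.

Take out an octave (7 from the number): 13 − 7 = 6.
So an augmented thirteenth is an octave plus an augmented sixth. The quality is unchanged.

augmented sixth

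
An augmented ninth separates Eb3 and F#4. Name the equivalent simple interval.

Subtracting seven from the interval number removes an octave: 9 − 7 = 2.
Quality carries through unchanged, so the simple form is an augmented second.

augmented 2nd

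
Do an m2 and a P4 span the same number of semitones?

No

1 semitone (minor second) vs 5 semitones (perfect fourth): not equal.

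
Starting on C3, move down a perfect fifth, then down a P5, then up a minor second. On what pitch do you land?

C3 down a perfect fifth → F2 (7 semitones).
A perfect fifth down from F2 is Bb1.
Up a minor second from Bb1: Cb2 (1 semitone up).

Cb2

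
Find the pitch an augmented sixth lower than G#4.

The sixth takes the letter from G down to B.
An augmented sixth spans 10 semitones, so from G#4 the target pitch is Bb3.

Bb3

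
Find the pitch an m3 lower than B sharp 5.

The third takes the letter from B down to G.
A minor third is 3 semitones; 3 semitones down from B#5 gives G##5.

G double-sharp 5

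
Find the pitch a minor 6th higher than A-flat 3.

F-flat 4

Six letter names up from A: F.
A minor sixth is 8 semitones; 8 semitones up from Ab3 gives Fb4.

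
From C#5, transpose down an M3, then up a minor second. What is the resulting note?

Bb4

Down a major third from C#5: A4 (4 semitones down).
Up a minor second from A4: Bb4 (1 semitone up).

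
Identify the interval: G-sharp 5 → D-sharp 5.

P4

Descending from G#5 to D#5 is the same interval as ascending D#5 to G#5.
D to G spans four letter names (D-E-F-G): a fourth.
The perfect fourth spans 5 semitones, and D#5 to G#5 is exactly 5 semitones — so this is a perfect fourth.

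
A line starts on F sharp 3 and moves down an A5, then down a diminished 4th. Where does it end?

F sharp 2

F#3 down an augmented fifth → Bb2 (8 semitones).
Down a diminished fourth from Bb2: F#2 (4 semitones down).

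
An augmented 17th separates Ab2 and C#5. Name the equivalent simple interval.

Each octave removed subtracts seven from the number: 17 − 14 = 3.
Quality carries through unchanged, so the simple form is an augmented third.

augmented 3rd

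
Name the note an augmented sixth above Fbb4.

Db5

Counting six letter names up from F lands on D.
Moving 10 semitones up from Fbb4 (the size of an augmented sixth) reaches Db5.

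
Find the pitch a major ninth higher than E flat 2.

The ninth's letter: E up two letter names plus an octave → F.
Moving 14 semitones up from Eb2 (the size of a major ninth) reaches F3.

F 3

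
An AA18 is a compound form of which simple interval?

Subtracting seven from the interval number removes an octave: 18 − 14 = 4.
That makes a doubly augmented eighteenth a compound doubly augmented fourth — 2 octaves plus a doubly augmented fourth.

AA4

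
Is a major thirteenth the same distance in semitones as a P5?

No

A major thirteenth is 21 semitones but a perfect fifth is 7 semitones — different sizes.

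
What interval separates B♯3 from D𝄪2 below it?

Descending from B#3 to D##2 is the same interval as ascending D##2 to B#3.
D to B spans six letter names (D-E-F-G-A-B), plus an octave: a thirteenth.
At 20 semitones, D##2→B#3 falls one short of a major thirteenth: minor.
(Equivalently, a compound minor sixth: a minor sixth plus an octave.)

minor thirteenth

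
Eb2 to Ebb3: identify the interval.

diminished octave

E to E is the same letter name, plus an octave: an octave.
Eb2 to Ebb3 spans 11 semitones — one semitone narrower than the perfect octave (12) — giving a diminished octave.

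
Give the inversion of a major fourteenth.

First reduce the compound major fourteenth to its simple form, a major seventh.
Inverted interval numbers add to nine, so a seventh pairs with a second (7 + 2 = 9).
And major becomes minor under inversion, so we get a minor second.

minor second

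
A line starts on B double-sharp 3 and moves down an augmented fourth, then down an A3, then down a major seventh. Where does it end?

An augmented fourth down from B##3 is F##3.
An augmented third down from F##3 is D3.
D3 down a major seventh → Eb2 (11 semitones).

E flat 2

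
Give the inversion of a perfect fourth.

The rule of nine gives the new number: 9 − 4 = 5, so a fourth becomes a fifth.
Quality inverts too: perfect stays perfect. That makes the inversion a perfect fifth.

perfect 5th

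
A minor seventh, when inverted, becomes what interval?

major second

Interval numbers invert to sum to nine: 7 + 2 = 9, so a seventh inverts to a second.
Quality inverts too: minor becomes major. That makes the inversion a major second.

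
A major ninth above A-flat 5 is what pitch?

Counting two letter names plus an octave up from A lands on B.
A major ninth is 14 semitones; 14 semitones up from Ab5 gives Bb6.

B-flat 6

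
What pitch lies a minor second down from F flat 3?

E flat 3

The second takes the letter from F down to E.
Moving 1 semitone down from Fb3 (the size of a minor second) reaches Eb3.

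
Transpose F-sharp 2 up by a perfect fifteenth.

For a fifteenth the letter name doesn't change: still F, two octaves up.
Moving 24 semitones up from F#2 (the size of a perfect fifteenth) reaches F#4.

F-sharp 4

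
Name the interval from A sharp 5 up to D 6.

diminished fourth

A to D spans four letter names (A-B-C-D) — that makes it a fourth of some quality.
A perfect fourth would be 5 semitones; A#5 to D6 is 4, one semitone narrower, so the interval is diminished.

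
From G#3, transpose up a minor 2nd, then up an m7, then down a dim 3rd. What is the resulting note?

E#4

A minor second up from G#3 is A3.
Up a minor seventh from A3: G4 (10 semitones up).
Down a diminished third from G4: E#4 (2 semitones down).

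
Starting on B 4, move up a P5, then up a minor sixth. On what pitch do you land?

D 6

B4 up a perfect fifth → F#5 (7 semitones).
Up a minor sixth from F#5: D6 (8 semitones up).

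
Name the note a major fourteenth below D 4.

E-flat 2

Seven letters down from D (plus an octave) reaches E.
Moving 23 semitones down from D4 (the size of a major fourteenth) reaches Eb2.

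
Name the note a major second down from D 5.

C 5

Two letter names down from D: C.
A major second spans 2 semitones, so from D5 the target pitch is C5.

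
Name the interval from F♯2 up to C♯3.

perfect fifth

F to C spans five letter names (F-G-A-B-C) — that makes it a fifth of some quality.
Counting semitones, F#2→C#3 is 7, which is the perfect fifth.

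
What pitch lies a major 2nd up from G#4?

A#4

The second takes the letter from G up to A.
Moving 2 semitones up from G#4 (the size of a major second) reaches A#4.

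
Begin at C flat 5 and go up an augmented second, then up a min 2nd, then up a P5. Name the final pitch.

An augmented second up from Cb5 is D5.
A minor second up from D5 is Eb5.
Up a perfect fifth from Eb5: Bb5 (7 semitones up).

B flat 5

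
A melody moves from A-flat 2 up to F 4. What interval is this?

A to F spans six letter names (A-B-C-D-E-F), plus an octave — that makes it a thirteenth of some quality.
Counting semitones, Ab2→F4 is 21, which is the major thirteenth.
(Equivalently, a compound major sixth: a major sixth plus an octave.)

major thirteenth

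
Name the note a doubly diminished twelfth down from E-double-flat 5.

Counting five letter names plus an octave down from E lands on A.
A doubly diminished twelfth spans 17 semitones, so from Ebb5 the target pitch is A3.

A 3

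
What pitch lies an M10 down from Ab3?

Three letters down from A (plus an octave) reaches F.
A major tenth is 16 semitones; 16 semitones down from Ab3 gives Fb2.

Fb2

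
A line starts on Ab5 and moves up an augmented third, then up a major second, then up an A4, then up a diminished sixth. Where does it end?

Ab5 up an augmented third → C#6 (5 semitones).
C#6 up a major second → D#6 (2 semitones).
An augmented fourth up from D#6 is G##6.
A diminished sixth up from G##6 is E7.

E7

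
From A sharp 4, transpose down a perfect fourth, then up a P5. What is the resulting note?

B sharp 4

A perfect fourth down from A#4 is E#4.
A perfect fifth up from E#4 is B#4.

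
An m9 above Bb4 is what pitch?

Cb6

The ninth's letter: B up two letter names plus an octave → C.
A minor ninth is 13 semitones; 13 semitones up from Bb4 gives Cb6.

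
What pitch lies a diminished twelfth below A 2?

The twelfth's letter: A down five letter names plus an octave → D.
Moving 18 semitones down from A2 (the size of a diminished twelfth) reaches D#1.

D-sharp 1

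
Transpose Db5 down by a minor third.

Bb4

Three letter names down from D: B.
Moving 3 semitones down from Db5 (the size of a minor third) reaches Bb4.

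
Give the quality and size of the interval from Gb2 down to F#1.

diminished ninth

Descending from Gb2 to F#1 is the same interval as ascending F#1 to Gb2.
F to G spans two letter names (F-G), plus an octave, so the interval is some kind of ninth.
The major ninth is 14 semitones; here we have 12, two semitones narrower: diminished.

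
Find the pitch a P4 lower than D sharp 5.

The fourth takes the letter from D down to A.
A perfect fourth is 5 semitones; 5 semitones down from D#5 gives A#4.

A sharp 4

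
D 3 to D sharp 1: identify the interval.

Descending from D3 to D#1 is the same interval as ascending D#1 to D3.
D to D is the same letter name, plus 2 octaves: a fifteenth.
D#1 to D3 spans 23 semitones — one semitone narrower than the perfect fifteenth (24) — giving a diminished fifteenth.
(Equivalently, a compound diminished octave: a diminished octave plus an octave.)

diminished fifteenth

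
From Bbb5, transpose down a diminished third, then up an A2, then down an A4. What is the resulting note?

A diminished third down from Bbb5 is G5.
Up an augmented second from G5: A#5 (3 semitones up).
An augmented fourth down from A#5 is E5.

E5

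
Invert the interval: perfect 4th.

Inverted interval numbers add to nine, so a fourth pairs with a fifth (4 + 5 = 9).
And perfect stays perfect under inversion, so we get a perfect fifth.

perfect fifth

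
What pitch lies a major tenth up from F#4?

A#5

The tenth's letter: F up three letter names plus an octave → A.
A major tenth is 16 semitones; 16 semitones up from F#4 gives A#5.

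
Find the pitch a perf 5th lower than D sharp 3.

G sharp 2

Five letter names down from D: G.
A perfect fifth is 7 semitones; 7 semitones down from D#3 gives G#2.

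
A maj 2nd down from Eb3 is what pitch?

Db3

The second takes the letter from E down to D.
A major second is 2 semitones; 2 semitones down from Eb3 gives Db3.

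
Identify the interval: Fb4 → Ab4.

major third

F to A spans three letter names (F-G-A) — that makes it a third of some quality.
Counting semitones, Fb4→Ab4 is 4, which is the major third.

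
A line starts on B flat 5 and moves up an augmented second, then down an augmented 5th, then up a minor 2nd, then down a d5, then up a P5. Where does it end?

G 5

An augmented second up from Bb5 is C#6.
C#6 down an augmented fifth → F5 (8 semitones).
Up a minor second from F5: Gb5 (1 semitone up).
A diminished fifth down from Gb5 is C5.
C5 up a perfect fifth → G5 (7 semitones).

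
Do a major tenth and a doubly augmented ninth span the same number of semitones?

Yes

A major tenth = 16 semitones = a doubly augmented ninth; enharmonically equal.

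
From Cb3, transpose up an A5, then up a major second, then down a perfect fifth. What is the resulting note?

D3

Cb3 up an augmented fifth → G3 (8 semitones).
Up a major second from G3: A3 (2 semitones up).
A3 down a perfect fifth → D3 (7 semitones).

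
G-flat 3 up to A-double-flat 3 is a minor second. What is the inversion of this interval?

Interval numbers invert to sum to nine: 2 + 7 = 9, so a second inverts to a seventh.
The quality also flips — minor becomes major — giving a major seventh.

major seventh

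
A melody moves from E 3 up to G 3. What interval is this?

minor 3rd

E to G spans three letter names (E-F-G): a third.
A major third would be 4 semitones, but E3 to G3 is 3 — one semitone narrower, making it a minor third.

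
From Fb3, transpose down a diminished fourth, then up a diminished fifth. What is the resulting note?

Down a diminished fourth from Fb3: C3 (4 semitones down).
A diminished fifth up from C3 is Gb3.

Gb3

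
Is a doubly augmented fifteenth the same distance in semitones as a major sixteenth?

Yes

A doubly augmented fifteenth = 26 semitones = a major sixteenth; enharmonically equal.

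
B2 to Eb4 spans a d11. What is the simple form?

Subtracting seven from the interval number removes an octave: 11 − 7 = 4.
That makes a diminished eleventh a compound diminished fourth — an octave plus a diminished fourth.

diminished fourth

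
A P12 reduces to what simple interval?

perfect fifth

Subtracting seven from the interval number removes an octave: 12 − 7 = 5.
Quality carries through unchanged, so the simple form is a perfect fifth.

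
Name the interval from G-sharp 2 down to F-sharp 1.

major ninth

Descending from G#2 to F#1 is the same interval as ascending F#1 to G#2.
F to G spans two letter names (F-G), plus an octave: a ninth.
F#1 to G#2 is 14 semitones, matching the major ninth exactly, so the quality is major.
(Equivalently, a compound major second: a major second plus an octave.)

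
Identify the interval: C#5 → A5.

minor 6th

C to A spans six letter names (C-D-E-F-G-A), so the interval is some kind of sixth.
At 8 semitones, C#5→A5 falls one short of a major sixth: minor.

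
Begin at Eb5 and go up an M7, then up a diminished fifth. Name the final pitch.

A major seventh up from Eb5 is D6.
D6 up a diminished fifth → Ab6 (6 semitones).

Ab6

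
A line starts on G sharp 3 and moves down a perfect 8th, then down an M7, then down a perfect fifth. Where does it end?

Down a perfect octave from G#3: G#2 (12 semitones down).
G#2 down a major seventh → A1 (11 semitones).
A perfect fifth down from A1 is D1.

D 1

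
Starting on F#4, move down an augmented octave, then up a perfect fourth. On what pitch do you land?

An augmented octave down from F#4 is F3.
F3 up a perfect fourth → Bb3 (5 semitones).

Bb3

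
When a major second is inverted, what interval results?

minor 7th

Interval numbers invert to sum to nine: 2 + 7 = 9, so a second inverts to a seventh.
The quality also flips — major becomes minor — giving a minor seventh.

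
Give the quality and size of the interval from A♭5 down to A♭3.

Descending from Ab5 to Ab3 is the same interval as ascending Ab3 to Ab5.
A to A is the same letter name, plus 2 octaves — that makes it a fifteenth of some quality.
Counting semitones, Ab3→Ab5 is 24, which is the perfect fifteenth.
(Equivalently, a compound perfect octave: a perfect octave plus an octave.)

perfect fifteenth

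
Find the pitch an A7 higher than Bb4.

Counting seven letter names up from B lands on A.
Moving 12 semitones up from Bb4 (the size of an augmented seventh) reaches A#5.

A#5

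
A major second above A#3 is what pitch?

Two letter names up from A: B.
A major second is 2 semitones; 2 semitones up from A#3 gives B#3.

B#3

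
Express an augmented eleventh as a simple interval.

Each octave removed subtracts seven from the number: 11 − 7 = 4.
That makes an augmented eleventh a compound augmented fourth — an octave plus an augmented fourth.

A4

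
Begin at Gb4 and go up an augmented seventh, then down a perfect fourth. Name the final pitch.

Gb4 up an augmented seventh → F#5 (12 semitones).
Down a perfect fourth from F#5: C#5 (5 semitones down).

C#5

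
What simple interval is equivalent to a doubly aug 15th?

Each octave removed subtracts seven from the number: 15 − 7 = 8.
So a doubly augmented fifteenth is an octave plus a doubly augmented octave. The quality is unchanged.

doubly augmented 8th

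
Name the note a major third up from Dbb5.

Fb5

Counting three letter names up from D lands on F.
Moving 4 semitones up from Dbb5 (the size of a major third) reaches Fb5.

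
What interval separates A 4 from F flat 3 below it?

Descending from A4 to Fb3 is the same interval as ascending Fb3 to A4.
F to A spans three letter names (F-G-A), plus an octave: a tenth.
Fb3 to A4 spans 17 semitones — one semitone wider than the major tenth (16) — giving an augmented tenth.
(Equivalently, a compound augmented third: an augmented third plus an octave.)

augmented 10th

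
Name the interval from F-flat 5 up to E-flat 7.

F to E spans seven letter names (F-G-A-B-C-D-E), plus an octave: a fourteenth.
Fb5 to Eb7 is 23 semitones, matching the major fourteenth exactly, so the quality is major.
(Equivalently, a compound major seventh: a major seventh plus an octave.)

major fourteenth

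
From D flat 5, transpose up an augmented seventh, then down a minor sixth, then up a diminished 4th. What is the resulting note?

A 5

Up an augmented seventh from Db5: C#6 (12 semitones up).
Down a minor sixth from C#6: E#5 (8 semitones down).
A diminished fourth up from E#5 is A5.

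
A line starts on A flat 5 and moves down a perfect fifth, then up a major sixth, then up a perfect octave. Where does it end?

B flat 6

A perfect fifth down from Ab5 is Db5.
A major sixth up from Db5 is Bb5.
A perfect octave up from Bb5 is Bb6.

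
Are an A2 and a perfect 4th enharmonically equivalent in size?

No

3 semitones (augmented second) vs 5 semitones (perfect fourth): not equal.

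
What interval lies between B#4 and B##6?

augmented fifteenth

B to B is the same letter name, plus 2 octaves, so the interval is some kind of fifteenth.
A perfect fifteenth would be 24 semitones; B#4 to B##6 is 25, one semitone wider, so the interval is augmented.
(Equivalently, a compound augmented octave: an augmented octave plus an octave.)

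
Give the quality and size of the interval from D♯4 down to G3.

A5

Descending from D#4 to G3 is the same interval as ascending G3 to D#4.
G to D spans five letter names (G-A-B-C-D): a fifth.
The perfect fifth is 7 semitones; here we have 8, one semitone wider: augmented.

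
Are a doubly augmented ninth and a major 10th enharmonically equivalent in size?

Yes

Both span 16 semitones: a doubly augmented ninth and a major tenth are the same chromatic distance.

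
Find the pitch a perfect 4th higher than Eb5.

Ab5

Counting four letter names up from E lands on A.
A perfect fourth is 5 semitones; 5 semitones up from Eb5 gives Ab5.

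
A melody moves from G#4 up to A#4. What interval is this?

G to A spans two letter names (G-A) — that makes it a second of some quality.
Counting semitones, G#4→A#4 is 2, which is the major second.

major second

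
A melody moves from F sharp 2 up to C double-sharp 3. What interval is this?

augmented fifth

F to C spans five letter names (F-G-A-B-C) — that makes it a fifth of some quality.
F#2 to C##3 spans 8 semitones — one semitone wider than the perfect fifth (7) — giving an augmented fifth.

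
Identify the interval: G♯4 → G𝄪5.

G to G is the same letter name, plus an octave, so the interval is some kind of octave.
The perfect octave is 12 semitones; here we have 13, one semitone wider: augmented.

augmented octave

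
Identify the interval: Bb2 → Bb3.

B to B is the same letter name, plus an octave: an octave.
Counting semitones, Bb2→Bb3 is 12, which is the perfect octave.

perfect octave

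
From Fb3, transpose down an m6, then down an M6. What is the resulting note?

Down a minor sixth from Fb3: Ab2 (8 semitones down).
Ab2 down a major sixth → Cb2 (9 semitones).

Cb2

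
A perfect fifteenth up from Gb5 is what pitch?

Gb7

The letter stays G (same as the start), shifted two octaves up.
A perfect fifteenth is 24 semitones; 24 semitones up from Gb5 gives Gb7.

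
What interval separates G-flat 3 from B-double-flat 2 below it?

major 6th

Descending from Gb3 to Bbb2 is the same interval as ascending Bbb2 to Gb3.
B to G spans six letter names (B-C-D-E-F-G): a sixth.
The major sixth spans 9 semitones, and Bbb2 to Gb3 is exactly 9 semitones — so this is a major sixth.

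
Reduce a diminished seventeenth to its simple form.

Subtracting seven from the interval number removes an octave: 17 − 14 = 3.
Quality carries through unchanged, so the simple form is a diminished third.

d3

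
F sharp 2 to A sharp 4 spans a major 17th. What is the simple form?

major third

Each octave removed subtracts seven from the number: 17 − 14 = 3.
That makes a major seventeenth a compound major third — 2 octaves plus a major third.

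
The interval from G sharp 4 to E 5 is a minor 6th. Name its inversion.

Interval numbers invert to sum to nine: 6 + 3 = 9, so a sixth inverts to a third.
The quality also flips — minor becomes major — giving a major third.

major third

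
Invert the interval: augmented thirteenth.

First reduce the compound augmented thirteenth to its simple form, an augmented sixth.
The rule of nine gives the new number: 9 − 6 = 3, so a sixth becomes a third.
Quality inverts too: augmented becomes diminished. That makes the inversion a diminished third.

diminished third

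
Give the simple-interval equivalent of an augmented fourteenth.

augmented 7th

Subtracting seven from the interval number removes an octave: 14 − 7 = 7.
So an augmented fourteenth is an octave plus an augmented seventh. The quality is unchanged.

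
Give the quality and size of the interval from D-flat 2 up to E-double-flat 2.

minor 2nd

D to E spans two letter names (D-E), so the interval is some kind of second.
A major second would be 2 semitones, but Db2 to Ebb2 is 1 — one semitone narrower, making it a minor second.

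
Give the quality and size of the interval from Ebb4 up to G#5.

E to G spans three letter names (E-F-G), plus an octave: a tenth.
Ebb4 to G#5 spans 18 semitones — two semitones wider than the major tenth (16) — giving a doubly augmented tenth.
(Equivalently, a compound doubly augmented third: a doubly augmented third plus an octave.)

AA10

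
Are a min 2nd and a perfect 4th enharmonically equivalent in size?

A minor second spans 1 semitone; a perfect fourth spans 5 semitones. They differ by 4.

No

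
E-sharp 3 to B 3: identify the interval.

diminished fifth

E to B spans five letter names (E-F-G-A-B): a fifth.
The perfect fifth is 7 semitones; here we have 6, one semitone narrower: diminished.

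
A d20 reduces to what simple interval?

d6

Take out 2 octaves (14 from the number): 20 − 14 = 6.
Quality carries through unchanged, so the simple form is a diminished sixth.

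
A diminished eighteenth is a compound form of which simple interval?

Subtracting seven from the interval number removes an octave: 18 − 14 = 4.
So a diminished eighteenth is 2 octaves plus a diminished fourth. The quality is unchanged.

diminished 4th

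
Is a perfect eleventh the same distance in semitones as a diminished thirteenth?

No

A perfect eleventh spans 17 semitones; a diminished thirteenth spans 19 semitones. They differ by 2.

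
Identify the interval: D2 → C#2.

Descending from D2 to C#2 is the same interval as ascending C#2 to D2.
C to D spans two letter names (C-D): a second.
At 1 semitone, C#2→D2 falls one short of a major second: minor.

minor 2nd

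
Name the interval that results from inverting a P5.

perfect fourth

The rule of nine gives the new number: 9 − 5 = 4, so a fifth becomes a fourth.
The quality also flips — perfect stays perfect — giving a perfect fourth.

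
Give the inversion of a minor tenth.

First reduce the compound minor tenth to its simple form, a minor third.
Interval numbers invert to sum to nine: 3 + 6 = 9, so a third inverts to a sixth.
The quality also flips — minor becomes major — giving a major sixth.

M6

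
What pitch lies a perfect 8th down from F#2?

The letter stays F (same as the start), shifted an octave down.
A perfect octave is 12 semitones; 12 semitones down from F#2 gives F#1.

F#1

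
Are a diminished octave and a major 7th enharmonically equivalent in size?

A diminished octave spans 11 semitones, and a major seventh also spans 11 semitones — they're enharmonic.

Yes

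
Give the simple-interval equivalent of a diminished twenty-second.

diminished 8th

Take out 2 octaves (14 from the number): 22 − 14 = 8.
So a diminished twenty-second is 2 octaves plus a diminished octave. The quality is unchanged.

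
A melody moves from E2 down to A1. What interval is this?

Descending from E2 to A1 is the same interval as ascending A1 to E2.
A to E spans five letter names (A-B-C-D-E) — that makes it a fifth of some quality.
A1 to E2 is 7 semitones, matching the perfect fifth exactly, so the quality is perfect.

perfect fifth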